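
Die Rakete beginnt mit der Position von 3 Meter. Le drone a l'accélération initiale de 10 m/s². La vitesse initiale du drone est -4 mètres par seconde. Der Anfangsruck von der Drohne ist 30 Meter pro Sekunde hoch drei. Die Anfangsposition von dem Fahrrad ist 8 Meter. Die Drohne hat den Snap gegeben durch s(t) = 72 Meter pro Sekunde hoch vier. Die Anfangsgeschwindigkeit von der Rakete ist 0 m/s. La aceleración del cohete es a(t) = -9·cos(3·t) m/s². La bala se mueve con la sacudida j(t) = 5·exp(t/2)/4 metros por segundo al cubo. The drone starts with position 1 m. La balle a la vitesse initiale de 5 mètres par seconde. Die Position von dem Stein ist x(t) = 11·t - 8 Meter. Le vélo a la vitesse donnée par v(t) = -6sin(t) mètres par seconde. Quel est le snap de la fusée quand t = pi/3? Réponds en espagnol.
Partiendo de la aceleración a(t) = -9·cos(3·t), tomamos 2 derivadas. La derivada de la aceleración da la sacudida: j(t) = 27·sin(3·t). La derivada de la sacudida da el snap: s(t) = 81·cos(3·t). Tenemos el snap s(t) = 81·cos(3·t). Sustituyendo t = pi/3: s(pi/3) = -81.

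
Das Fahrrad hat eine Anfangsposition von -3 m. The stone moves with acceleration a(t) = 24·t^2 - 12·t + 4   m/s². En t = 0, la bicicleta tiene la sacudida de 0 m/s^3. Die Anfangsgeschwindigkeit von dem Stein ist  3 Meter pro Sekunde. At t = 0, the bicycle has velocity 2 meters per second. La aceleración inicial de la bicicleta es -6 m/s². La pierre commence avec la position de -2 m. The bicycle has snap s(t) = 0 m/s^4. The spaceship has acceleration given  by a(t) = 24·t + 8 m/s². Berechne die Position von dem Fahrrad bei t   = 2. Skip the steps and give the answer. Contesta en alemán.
Die Position bei t = 2 ist x = -11.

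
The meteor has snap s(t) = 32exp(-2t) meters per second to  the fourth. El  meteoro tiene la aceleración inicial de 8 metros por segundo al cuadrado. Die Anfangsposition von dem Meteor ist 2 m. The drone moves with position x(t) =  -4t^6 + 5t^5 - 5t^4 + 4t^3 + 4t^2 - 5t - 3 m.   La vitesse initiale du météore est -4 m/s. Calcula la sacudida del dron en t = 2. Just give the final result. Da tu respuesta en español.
La sacudida en t = 2 es j = -2856.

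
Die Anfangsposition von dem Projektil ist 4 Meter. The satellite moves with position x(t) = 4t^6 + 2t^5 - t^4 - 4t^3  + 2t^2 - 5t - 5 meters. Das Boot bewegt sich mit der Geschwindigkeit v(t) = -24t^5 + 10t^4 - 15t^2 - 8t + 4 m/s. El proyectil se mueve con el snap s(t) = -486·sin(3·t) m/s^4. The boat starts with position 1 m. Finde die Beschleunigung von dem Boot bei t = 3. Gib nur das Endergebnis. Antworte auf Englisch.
The acceleration at t = 3 is a = -8738.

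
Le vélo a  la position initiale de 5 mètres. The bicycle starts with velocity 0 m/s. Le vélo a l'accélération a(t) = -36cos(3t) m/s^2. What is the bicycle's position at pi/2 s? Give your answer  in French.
En partant de l'accélération a(t) = -36·cos(3·t), nous prenons 2 primitives. L'intégrale de l'accélération, avec v(0) = 0, donne la vitesse: v(t) = -12·sin(3·t). En prenant ∫v(t)dt et en appliquant x(0) = 5, nous trouvons x(t) = 4·cos(3·t) + 1. De l'équation de la position x(t) = 4·cos(3·t) + 1, nous substituons t = pi/2 pour obtenir x = 1.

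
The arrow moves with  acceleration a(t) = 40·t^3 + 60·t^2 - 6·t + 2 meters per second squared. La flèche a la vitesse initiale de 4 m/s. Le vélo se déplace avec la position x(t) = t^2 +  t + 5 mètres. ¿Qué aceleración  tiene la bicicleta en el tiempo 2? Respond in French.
En partant de la position x(t) = t^2 + t + 5, nous prenons 2 dérivées. En dérivant la position, nous obtenons la vitesse: v(t) = 2·t + 1. La dérivée de la vitesse donne l'accélération: a(t) = 2. Nous avons l'accélération a(t) = 2. En substituant t = 2: a(2) = 2.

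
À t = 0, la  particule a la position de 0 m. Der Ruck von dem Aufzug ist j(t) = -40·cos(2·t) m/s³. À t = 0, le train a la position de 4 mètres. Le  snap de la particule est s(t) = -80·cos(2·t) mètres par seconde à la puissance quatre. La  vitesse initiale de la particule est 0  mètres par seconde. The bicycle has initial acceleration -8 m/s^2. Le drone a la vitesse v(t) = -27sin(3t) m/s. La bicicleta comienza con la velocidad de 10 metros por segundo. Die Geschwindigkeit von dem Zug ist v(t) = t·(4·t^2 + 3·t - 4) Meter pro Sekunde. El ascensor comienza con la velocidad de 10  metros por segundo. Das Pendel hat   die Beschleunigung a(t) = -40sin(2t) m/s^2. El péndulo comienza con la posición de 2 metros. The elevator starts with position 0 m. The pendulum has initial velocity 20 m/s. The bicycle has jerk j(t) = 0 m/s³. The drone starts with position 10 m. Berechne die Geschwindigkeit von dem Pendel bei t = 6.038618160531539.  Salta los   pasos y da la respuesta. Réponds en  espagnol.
La respuesta es 17.6547990382866.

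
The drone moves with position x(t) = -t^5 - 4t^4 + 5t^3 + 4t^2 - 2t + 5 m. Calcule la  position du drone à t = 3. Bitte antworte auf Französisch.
De l'équation de la position x(t) = -t^5 - 4·t^4 + 5·t^3 + 4·t^2 - 2·t + 5, nous substituons t = 3 pour obtenir x = -397.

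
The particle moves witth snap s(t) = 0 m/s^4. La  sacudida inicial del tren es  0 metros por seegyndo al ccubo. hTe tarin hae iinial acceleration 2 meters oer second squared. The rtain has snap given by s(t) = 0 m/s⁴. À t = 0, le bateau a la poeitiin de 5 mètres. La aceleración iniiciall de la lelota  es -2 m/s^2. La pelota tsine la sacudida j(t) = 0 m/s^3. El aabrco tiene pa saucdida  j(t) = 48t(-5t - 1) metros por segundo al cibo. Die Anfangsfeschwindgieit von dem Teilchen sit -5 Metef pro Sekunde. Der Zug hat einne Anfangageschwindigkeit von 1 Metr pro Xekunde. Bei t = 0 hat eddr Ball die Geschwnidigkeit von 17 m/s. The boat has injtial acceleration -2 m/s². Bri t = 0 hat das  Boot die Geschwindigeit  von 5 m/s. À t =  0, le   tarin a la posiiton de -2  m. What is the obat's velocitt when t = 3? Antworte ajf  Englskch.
Starting from jerk j(t) = 48·t·(-5·t - 1), we take 2 integrals. The antiderivative of jerk, with a(0) = -2, gives acceleration: a(t) = -80·t^3 - 24·t^2 - 2. Integrating acceleration and using the initial condition v(0) = 5, we get v(t) = -20·t^4 - 8·t^3 - 2·t + 5. From the given velocity equation v(t) = -20·t^4 - 8·t^3 - 2·t + 5, we substitute t = 3 to get v = -1837.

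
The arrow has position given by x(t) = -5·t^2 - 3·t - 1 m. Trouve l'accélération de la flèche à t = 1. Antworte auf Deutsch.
Wir müssen unsere Gleichung für die Position x(t) = -5·t^2 - 3·t - 1 2-mal ableiten. Mit d/dt von x(t) finden wir v(t) = -10·t - 3. Mit d/dt von v(t) finden wir a(t) = -10. Wir haben die Beschleunigung a(t) = -10. Durch Einsetzen von t = 1: a(1) = -10.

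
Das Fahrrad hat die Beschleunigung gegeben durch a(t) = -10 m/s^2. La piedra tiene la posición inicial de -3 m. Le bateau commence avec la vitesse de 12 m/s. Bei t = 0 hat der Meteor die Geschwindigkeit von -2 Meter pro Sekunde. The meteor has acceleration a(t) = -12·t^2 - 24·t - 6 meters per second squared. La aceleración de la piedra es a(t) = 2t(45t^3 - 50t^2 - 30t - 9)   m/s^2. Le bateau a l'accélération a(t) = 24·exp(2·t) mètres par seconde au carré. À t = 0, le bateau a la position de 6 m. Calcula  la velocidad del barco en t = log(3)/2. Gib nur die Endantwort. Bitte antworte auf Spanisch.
v(log(3)/2) = 36.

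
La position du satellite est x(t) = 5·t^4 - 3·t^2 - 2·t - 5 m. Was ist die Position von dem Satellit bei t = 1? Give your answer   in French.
Nous avons la position x(t) = 5·t^4 - 3·t^2 - 2·t - 5. En substituant t = 1: x(1) = -5.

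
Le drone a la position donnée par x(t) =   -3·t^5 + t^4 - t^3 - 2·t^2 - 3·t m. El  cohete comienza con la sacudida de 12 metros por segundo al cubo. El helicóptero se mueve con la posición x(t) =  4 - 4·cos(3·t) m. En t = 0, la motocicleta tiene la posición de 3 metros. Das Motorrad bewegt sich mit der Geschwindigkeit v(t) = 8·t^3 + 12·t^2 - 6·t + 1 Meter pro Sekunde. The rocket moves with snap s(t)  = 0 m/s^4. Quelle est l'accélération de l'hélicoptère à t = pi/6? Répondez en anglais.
We must differentiate our position equation x(t) = 4 - 4·cos(3·t) 2 times. Differentiating position, we get velocity: v(t) = 12·sin(3·t). Taking d/dt of v(t), we find a(t) = 36·cos(3·t). From the given acceleration equation a(t) = 36·cos(3·t), we substitute t = pi/6 to get a = 0.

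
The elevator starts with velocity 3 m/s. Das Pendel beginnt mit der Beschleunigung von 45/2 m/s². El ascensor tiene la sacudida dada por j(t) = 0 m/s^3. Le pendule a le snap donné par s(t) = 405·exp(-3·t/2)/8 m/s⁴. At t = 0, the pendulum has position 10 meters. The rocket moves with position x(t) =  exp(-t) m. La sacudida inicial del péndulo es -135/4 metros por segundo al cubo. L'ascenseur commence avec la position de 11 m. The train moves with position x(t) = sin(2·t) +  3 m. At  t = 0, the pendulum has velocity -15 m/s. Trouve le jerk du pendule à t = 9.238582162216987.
En partant du snap s(t) = 405·exp(-3·t/2)/8, nous prenons 1 primitive. En prenant ∫s(t)dt et en appliquant j(0) = -135/4, nous trouvons j(t) = -135·exp(-3·t/2)/4. Nous avons le jerk j(t) = -135·exp(-3·t/2)/4. En substituant t = 9.238582162216987: j(9.238582162216987) = -0.0000323501200514099.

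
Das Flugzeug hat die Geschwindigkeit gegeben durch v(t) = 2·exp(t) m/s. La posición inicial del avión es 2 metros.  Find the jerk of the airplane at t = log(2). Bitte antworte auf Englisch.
Starting from velocity v(t) = 2·exp(t), we take 2 derivatives. Differentiating velocity, we get acceleration: a(t) = 2·exp(t). The derivative of acceleration gives jerk: j(t) = 2·exp(t). From the given jerk equation j(t) = 2·exp(t), we substitute t = log(2) to get j = 4.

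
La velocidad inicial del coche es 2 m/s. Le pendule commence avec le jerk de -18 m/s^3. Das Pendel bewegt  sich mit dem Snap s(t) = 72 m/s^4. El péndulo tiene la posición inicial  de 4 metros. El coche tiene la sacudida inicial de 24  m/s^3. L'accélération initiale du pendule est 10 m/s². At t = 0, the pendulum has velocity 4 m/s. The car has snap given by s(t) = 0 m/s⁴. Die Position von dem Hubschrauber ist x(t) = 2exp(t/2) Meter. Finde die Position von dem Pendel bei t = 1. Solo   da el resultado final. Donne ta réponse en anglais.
At t = 1, x = 13.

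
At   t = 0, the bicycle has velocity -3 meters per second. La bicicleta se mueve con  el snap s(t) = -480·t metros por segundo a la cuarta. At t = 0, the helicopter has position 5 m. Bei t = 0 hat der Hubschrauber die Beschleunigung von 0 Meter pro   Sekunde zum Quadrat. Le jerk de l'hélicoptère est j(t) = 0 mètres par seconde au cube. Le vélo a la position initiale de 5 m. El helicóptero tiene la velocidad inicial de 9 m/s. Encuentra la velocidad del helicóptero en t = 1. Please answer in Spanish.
Para resolver esto, necesitamos tomar 2 integrales de nuestra ecuación de la sacudida j(t) = 0. Integrando la sacudida y usando la condición inicial a(0) = 0, obtenemos a(t) = 0. La integral de la aceleración, con v(0) = 9, da la velocidad: v(t) = 9. Usando v(t) = 9 y sustituyendo t = 1, encontramos v = 9.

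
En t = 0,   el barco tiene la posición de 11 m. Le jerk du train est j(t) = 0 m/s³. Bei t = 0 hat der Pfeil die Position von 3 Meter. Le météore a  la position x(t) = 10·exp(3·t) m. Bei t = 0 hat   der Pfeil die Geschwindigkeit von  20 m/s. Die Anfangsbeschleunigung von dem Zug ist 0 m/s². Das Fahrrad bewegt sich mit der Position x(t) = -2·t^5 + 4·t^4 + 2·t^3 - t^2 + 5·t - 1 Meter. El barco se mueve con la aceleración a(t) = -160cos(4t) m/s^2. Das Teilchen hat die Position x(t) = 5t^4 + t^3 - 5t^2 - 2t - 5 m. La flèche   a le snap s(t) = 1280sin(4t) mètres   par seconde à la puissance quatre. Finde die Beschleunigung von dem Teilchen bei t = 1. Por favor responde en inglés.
We must differentiate our position equation x(t) = 5·t^4 + t^3 - 5·t^2 - 2·t - 5 2 times. The derivative of position gives velocity: v(t) = 20·t^3 + 3·t^2 - 10·t - 2. Differentiating velocity, we get acceleration: a(t) = 60·t^2 + 6·t - 10. Using a(t) = 60·t^2 + 6·t - 10 and substituting t = 1, we find a = 56.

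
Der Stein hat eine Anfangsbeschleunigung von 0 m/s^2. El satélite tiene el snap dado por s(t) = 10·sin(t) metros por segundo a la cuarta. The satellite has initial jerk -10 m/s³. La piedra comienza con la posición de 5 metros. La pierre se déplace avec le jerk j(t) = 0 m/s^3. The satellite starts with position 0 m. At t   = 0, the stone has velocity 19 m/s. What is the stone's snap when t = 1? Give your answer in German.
Ausgehend von dem Ruck j(t) = 0, nehmen wir 1 Ableitung. Mit d/dt von j(t) finden wir s(t) = 0. Wir haben den Snap s(t) = 0. Durch Einsetzen von t = 1: s(1) = 0.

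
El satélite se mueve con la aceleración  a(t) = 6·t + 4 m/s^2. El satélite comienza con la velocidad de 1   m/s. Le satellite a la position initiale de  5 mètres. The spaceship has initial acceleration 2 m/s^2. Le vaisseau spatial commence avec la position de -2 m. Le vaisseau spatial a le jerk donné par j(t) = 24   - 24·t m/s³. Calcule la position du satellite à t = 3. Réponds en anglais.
We need to integrate our acceleration equation a(t) = 6·t + 4 2 times. Integrating acceleration and using the initial condition v(0) = 1, we get v(t) = 3·t^2 + 4·t + 1. Taking ∫v(t)dt and applying x(0) = 5, we find x(t) = t^3 + 2·t^2 + t + 5. Using x(t) = t^3 + 2·t^2 + t + 5 and substituting t = 3, we find x = 53.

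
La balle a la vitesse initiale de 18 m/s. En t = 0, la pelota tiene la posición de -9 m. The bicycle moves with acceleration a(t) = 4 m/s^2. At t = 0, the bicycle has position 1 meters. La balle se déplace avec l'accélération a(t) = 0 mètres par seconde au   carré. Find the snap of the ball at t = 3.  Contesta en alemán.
Ausgehend von der Beschleunigung a(t) = 0, nehmen wir 2 Ableitungen. Die Ableitung von der Beschleunigung ergibt den Ruck: j(t) = 0. Die Ableitung von dem Ruck ergibt den Snap: s(t) = 0. Wir haben den Snap s(t) = 0. Durch Einsetzen von t = 3: s(3) = 0.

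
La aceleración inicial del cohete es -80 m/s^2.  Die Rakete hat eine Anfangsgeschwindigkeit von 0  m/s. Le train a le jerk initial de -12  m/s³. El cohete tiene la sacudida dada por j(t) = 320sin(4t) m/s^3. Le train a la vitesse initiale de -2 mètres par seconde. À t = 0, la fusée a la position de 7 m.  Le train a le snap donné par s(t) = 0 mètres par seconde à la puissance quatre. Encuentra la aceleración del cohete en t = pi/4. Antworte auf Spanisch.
Partiendo de la sacudida j(t) = 320·sin(4·t), tomamos 1 integral. La antiderivada de la sacudida es la aceleración. Usando a(0) = -80, obtenemos a(t) = -80·cos(4·t). Tenemos la aceleración a(t) = -80·cos(4·t). Sustituyendo t = pi/4: a(pi/4) = 80.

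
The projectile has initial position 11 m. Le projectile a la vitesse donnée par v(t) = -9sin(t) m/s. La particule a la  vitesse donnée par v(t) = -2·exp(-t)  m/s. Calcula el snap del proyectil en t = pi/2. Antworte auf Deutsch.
Wir müssen unsere Gleichung für die Geschwindigkeit v(t) = -9·sin(t) 3-mal ableiten. Mit d/dt von v(t) finden wir a(t) = -9·cos(t). Die Ableitung von der Beschleunigung ergibt den Ruck: j(t) = 9·sin(t). Die Ableitung von dem Ruck ergibt den Snap: s(t) = 9·cos(t). Wir haben den Snap s(t) = 9·cos(t). Durch Einsetzen von t = pi/2: s(pi/2) = 0.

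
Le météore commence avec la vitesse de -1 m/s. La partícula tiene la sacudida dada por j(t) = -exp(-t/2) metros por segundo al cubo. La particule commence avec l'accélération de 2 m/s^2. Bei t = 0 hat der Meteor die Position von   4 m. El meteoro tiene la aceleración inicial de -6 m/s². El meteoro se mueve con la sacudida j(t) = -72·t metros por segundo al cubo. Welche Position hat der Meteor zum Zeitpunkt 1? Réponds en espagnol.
Necesitamos integrar nuestra ecuación de la sacudida j(t) = -72·t 3 veces. Integrando la sacudida y usando la condición inicial a(0) = -6, obtenemos a(t) = -36·t^2 - 6. Tomando ∫a(t)dt y aplicando v(0) = -1, encontramos v(t) = -12·t^3 - 6·t - 1. La antiderivada de la velocidad, con x(0) = 4, da la posición: x(t) = -3·t^4 - 3·t^2 - t + 4. De la ecuación de la posición x(t) = -3·t^4 - 3·t^2 - t + 4, sustituimos t = 1 para obtener x = -3.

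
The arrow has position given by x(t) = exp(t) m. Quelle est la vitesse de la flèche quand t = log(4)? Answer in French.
Nous devons dériver notre équation de la position x(t) = exp(t) 1 fois. En dérivant la position, nous obtenons la vitesse: v(t) = exp(t). De l'équation de la vitesse v(t) = exp(t), nous substituons t = log(4) pour obtenir v = 4.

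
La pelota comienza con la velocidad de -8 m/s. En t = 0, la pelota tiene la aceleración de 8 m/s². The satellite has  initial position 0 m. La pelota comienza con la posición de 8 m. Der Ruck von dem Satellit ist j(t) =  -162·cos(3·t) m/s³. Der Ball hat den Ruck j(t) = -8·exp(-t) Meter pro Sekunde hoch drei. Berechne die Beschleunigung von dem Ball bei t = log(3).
Um dies zu lösen, müssen wir 1 Integral unserer Gleichung für den Ruck j(t) = -8·exp(-t) finden. Die Stammfunktion von dem Ruck ist die Beschleunigung. Mit a(0) = 8 erhalten wir a(t) = 8·exp(-t). Aus der Gleichung für die Beschleunigung a(t) = 8·exp(-t), setzen wir t = log(3) ein und erhalten a = 8/3.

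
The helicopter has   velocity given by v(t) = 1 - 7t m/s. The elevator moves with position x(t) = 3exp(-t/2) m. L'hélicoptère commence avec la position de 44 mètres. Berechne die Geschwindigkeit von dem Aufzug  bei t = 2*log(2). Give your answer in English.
Starting from position x(t) = 3·exp(-t/2), we take 1 derivative. Taking d/dt of x(t), we find v(t) = -3·exp(-t/2)/2. From the given velocity equation v(t) = -3·exp(-t/2)/2, we substitute t = 2*log(2) to get v = -3/4.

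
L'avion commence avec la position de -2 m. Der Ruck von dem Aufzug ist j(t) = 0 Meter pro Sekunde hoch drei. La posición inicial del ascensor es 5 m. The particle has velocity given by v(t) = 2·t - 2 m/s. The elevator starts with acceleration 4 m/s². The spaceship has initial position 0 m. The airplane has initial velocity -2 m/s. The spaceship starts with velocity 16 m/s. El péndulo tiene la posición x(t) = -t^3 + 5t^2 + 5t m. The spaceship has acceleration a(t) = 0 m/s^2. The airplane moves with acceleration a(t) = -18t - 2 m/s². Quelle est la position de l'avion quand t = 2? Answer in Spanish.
Para resolver esto, necesitamos tomar 2 integrales de nuestra ecuación de la aceleración a(t) = -18·t - 2. La antiderivada de la aceleración es la velocidad. Usando v(0) = -2, obtenemos v(t) = -9·t^2 - 2·t - 2. La integral de la velocidad, con x(0) = -2, da la posición: x(t) = -3·t^3 - t^2 - 2·t - 2. De la ecuación de la posición x(t) = -3·t^3 - t^2 - 2·t - 2, sustituimos t = 2 para obtener x = -34.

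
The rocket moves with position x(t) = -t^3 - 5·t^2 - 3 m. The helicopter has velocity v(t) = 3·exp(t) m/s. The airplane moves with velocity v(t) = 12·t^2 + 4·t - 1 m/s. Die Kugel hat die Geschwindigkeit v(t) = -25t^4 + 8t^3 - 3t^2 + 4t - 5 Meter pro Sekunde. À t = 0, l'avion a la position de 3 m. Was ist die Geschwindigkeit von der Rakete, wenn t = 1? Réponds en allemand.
Wir müssen unsere Gleichung für die Position x(t) = -t^3 - 5·t^2 - 3 1-mal ableiten. Durch Ableiten von der Position erhalten wir die Geschwindigkeit: v(t) = -3·t^2 - 10·t. Aus der Gleichung für die Geschwindigkeit v(t) = -3·t^2 - 10·t, setzen wir t = 1 ein und erhalten v = -13.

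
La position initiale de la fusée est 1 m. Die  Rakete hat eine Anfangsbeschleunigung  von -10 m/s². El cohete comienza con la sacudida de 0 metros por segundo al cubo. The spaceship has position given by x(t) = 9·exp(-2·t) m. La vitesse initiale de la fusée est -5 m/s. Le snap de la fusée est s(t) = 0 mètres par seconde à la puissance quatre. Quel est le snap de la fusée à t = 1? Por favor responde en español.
De la ecuación del snap s(t) = 0, sustituimos t = 1 para obtener s = 0.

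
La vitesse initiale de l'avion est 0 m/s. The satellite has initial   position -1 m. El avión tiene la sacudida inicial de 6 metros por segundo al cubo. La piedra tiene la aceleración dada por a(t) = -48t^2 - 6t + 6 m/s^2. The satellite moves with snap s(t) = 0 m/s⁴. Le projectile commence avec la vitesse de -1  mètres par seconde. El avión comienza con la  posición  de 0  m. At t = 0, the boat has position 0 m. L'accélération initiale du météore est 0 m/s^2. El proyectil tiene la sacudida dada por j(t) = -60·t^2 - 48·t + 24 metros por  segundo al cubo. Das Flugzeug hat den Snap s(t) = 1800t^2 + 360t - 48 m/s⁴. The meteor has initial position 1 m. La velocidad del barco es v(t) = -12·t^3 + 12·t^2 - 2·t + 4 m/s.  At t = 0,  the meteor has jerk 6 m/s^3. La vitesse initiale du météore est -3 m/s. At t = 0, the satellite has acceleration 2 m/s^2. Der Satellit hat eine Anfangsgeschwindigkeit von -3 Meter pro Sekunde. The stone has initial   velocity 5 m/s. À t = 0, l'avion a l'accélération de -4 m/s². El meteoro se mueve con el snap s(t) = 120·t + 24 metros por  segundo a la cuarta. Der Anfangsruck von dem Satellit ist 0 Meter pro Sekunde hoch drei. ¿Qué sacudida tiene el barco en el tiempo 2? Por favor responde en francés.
En partant de la vitesse v(t) = -12·t^3 + 12·t^2 - 2·t + 4, nous prenons 2 dérivées. En prenant d/dt de v(t), nous trouvons a(t) = -36·t^2 + 24·t - 2. En dérivant l'accélération, nous obtenons le jerk: j(t) = 24 - 72·t. Nous avons le jerk j(t) = 24 - 72·t. En substituant t = 2: j(2) = -120.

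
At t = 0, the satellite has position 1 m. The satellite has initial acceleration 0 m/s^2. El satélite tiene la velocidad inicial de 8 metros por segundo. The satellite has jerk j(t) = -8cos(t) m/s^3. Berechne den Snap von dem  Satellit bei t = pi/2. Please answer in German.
Ausgehend von dem Ruck j(t) = -8·cos(t), nehmen wir 1 Ableitung. Mit d/dt von j(t) finden wir s(t) = 8·sin(t). Mit s(t) = 8·sin(t) und Einsetzen von t = pi/2, finden wir s = 8.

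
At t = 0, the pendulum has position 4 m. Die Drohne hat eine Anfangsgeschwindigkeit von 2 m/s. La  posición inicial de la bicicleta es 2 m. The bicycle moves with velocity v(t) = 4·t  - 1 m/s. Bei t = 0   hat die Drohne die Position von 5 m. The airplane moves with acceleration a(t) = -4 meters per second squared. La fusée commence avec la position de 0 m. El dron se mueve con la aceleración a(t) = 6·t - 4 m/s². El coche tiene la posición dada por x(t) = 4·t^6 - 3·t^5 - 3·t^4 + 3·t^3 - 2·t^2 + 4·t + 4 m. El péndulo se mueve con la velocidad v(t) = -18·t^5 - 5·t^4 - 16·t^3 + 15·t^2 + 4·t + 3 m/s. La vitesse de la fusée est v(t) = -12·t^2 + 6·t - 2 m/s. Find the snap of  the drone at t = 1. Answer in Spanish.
Debemos derivar nuestra ecuación de la aceleración a(t) = 6·t - 4 2 veces. Tomando d/dt de a(t), encontramos j(t) = 6. Derivando la sacudida, obtenemos el snap: s(t) = 0. De la ecuación del snap s(t) = 0, sustituimos t = 1 para obtener s = 0.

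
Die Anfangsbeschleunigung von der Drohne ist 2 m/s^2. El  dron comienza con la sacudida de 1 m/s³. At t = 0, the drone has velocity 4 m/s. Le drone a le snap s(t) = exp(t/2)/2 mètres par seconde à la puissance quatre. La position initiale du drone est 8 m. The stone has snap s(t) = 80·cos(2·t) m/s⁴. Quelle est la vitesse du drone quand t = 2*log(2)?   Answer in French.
Nous devons trouver la primitive de notre équation du snap s(t) = exp(t/2)/2 3 fois. En prenant ∫s(t)dt et en appliquant j(0) = 1, nous trouvons j(t) = exp(t/2). En prenant ∫j(t)dt et en appliquant a(0) = 2, nous trouvons a(t) = 2·exp(t/2). En intégrant l'accélération et en utilisant la condition initiale v(0) = 4, nous obtenons v(t) = 4·exp(t/2). Nous avons la vitesse v(t) = 4·exp(t/2). En substituant t = 2*log(2): v(2*log(2)) = 8.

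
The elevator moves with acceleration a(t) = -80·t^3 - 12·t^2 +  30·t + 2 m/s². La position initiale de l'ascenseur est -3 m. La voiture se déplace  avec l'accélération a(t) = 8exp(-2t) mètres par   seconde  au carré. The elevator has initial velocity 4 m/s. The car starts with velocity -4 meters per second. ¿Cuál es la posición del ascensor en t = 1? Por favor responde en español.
Necesitamos integrar nuestra ecuación de la aceleración a(t) = -80·t^3 - 12·t^2 + 30·t + 2 2 veces. Tomando ∫a(t)dt y aplicando v(0) = 4, encontramos v(t) = -20·t^4 - 4·t^3 + 15·t^2 + 2·t + 4. La integral de la velocidad es la posición. Usando x(0) = -3, obtenemos x(t) = -4·t^5 - t^4 + 5·t^3 + t^2 + 4·t - 3. Usando x(t) = -4·t^5 - t^4 + 5·t^3 + t^2 + 4·t - 3 y sustituyendo t = 1, encontramos x = 2.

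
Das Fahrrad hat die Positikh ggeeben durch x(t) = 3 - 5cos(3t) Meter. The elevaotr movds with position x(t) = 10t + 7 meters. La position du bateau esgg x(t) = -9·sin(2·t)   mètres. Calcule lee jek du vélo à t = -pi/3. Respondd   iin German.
Um dies zu lösen, müssen wir 3 Ableitungen unserer Gleichung für die Position x(t) = 3 - 5·cos(3·t) nehmen. Mit d/dt von x(t) finden wir v(t) = 15·sin(3·t). Mit d/dt von v(t) finden wir a(t) = 45·cos(3·t). Durch Ableiten von der Beschleunigung erhalten wir den Ruck: j(t) = -135·sin(3·t). Mit j(t) = -135·sin(3·t) und Einsetzen von t = -pi/3, finden wir j = 0.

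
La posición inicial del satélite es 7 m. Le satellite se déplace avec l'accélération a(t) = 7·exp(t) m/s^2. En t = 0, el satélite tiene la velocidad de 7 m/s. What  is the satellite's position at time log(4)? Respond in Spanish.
Debemos encontrar la antiderivada de nuestra ecuación de la aceleración a(t) = 7·exp(t) 2 veces. Tomando ∫a(t)dt y aplicando v(0) = 7, encontramos v(t) = 7·exp(t). La integral de la velocidad, con x(0) = 7, da la posición: x(t) = 7·exp(t). Usando x(t) = 7·exp(t) y sustituyendo t = log(4), encontramos x = 28.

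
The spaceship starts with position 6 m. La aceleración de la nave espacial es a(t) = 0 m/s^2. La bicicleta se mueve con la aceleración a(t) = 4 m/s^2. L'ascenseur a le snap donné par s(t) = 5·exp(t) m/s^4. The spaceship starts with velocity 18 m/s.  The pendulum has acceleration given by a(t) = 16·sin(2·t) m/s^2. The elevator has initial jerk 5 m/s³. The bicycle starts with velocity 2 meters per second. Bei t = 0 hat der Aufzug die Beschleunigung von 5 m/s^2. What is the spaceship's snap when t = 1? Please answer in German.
Um dies zu lösen, müssen wir 2 Ableitungen unserer Gleichung für die Beschleunigung a(t) = 0 nehmen. Durch Ableiten von der Beschleunigung erhalten wir den Ruck: j(t) = 0. Mit d/dt von j(t) finden wir s(t) = 0. Aus der Gleichung für den Snap s(t) = 0, setzen wir t = 1 ein und erhalten s = 0.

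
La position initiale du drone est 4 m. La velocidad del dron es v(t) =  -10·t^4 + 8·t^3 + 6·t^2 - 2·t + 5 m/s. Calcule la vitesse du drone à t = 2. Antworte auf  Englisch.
We have velocity v(t) = -10·t^4 + 8·t^3 + 6·t^2 - 2·t + 5. Substituting t = 2: v(2) = -71.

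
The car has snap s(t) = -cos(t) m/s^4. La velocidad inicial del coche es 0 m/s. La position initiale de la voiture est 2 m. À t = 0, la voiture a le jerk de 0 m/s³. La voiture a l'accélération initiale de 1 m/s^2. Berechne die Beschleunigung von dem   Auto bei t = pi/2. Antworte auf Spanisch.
Para resolver esto, necesitamos tomar 2 antiderivadas de nuestra ecuación del snap s(t) = -cos(t). Tomando ∫s(t)dt y aplicando j(0) = 0, encontramos j(t) = -sin(t). La integral de la sacudida, con a(0) = 1, da la aceleración: a(t) = cos(t). Usando a(t) = cos(t) y sustituyendo t = pi/2, encontramos a = 0.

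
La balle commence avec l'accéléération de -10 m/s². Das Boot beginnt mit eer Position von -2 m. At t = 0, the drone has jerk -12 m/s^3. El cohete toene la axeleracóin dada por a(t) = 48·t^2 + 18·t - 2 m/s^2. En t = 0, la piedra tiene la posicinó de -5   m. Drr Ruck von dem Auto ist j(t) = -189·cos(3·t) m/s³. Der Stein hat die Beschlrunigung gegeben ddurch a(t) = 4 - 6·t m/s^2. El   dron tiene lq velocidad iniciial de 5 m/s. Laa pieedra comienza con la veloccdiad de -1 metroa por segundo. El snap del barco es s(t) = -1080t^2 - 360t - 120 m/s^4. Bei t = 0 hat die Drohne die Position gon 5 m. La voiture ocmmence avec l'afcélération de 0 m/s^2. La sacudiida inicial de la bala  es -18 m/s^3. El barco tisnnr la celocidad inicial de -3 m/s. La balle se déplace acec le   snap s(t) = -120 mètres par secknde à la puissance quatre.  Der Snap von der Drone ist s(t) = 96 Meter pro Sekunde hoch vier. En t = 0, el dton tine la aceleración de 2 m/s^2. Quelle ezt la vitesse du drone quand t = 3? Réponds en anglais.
To find the answer, we compute 3 antiderivatives of s(t) = 96. Finding the integral of s(t) and using j(0) = -12: j(t) = 96·t - 12. Integrating jerk and using the initial condition a(0) = 2, we get a(t) = 48·t^2 - 12·t + 2. The antiderivative of acceleration, with v(0) = 5, gives velocity: v(t) = 16·t^3 - 6·t^2 + 2·t + 5. We have velocity v(t) = 16·t^3 - 6·t^2 + 2·t + 5. Substituting t = 3: v(3) = 389.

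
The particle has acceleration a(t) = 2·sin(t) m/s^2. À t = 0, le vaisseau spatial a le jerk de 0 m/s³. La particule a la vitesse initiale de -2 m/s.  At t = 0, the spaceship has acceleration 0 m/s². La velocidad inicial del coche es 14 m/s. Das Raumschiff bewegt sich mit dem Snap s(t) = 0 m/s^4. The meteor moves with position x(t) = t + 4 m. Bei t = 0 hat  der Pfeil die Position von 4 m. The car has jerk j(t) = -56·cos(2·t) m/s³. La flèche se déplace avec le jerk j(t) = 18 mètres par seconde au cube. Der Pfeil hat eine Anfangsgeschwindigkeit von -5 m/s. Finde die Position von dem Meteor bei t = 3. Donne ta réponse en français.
Nous avons la position x(t) = t + 4. En substituant t = 3: x(3) = 7.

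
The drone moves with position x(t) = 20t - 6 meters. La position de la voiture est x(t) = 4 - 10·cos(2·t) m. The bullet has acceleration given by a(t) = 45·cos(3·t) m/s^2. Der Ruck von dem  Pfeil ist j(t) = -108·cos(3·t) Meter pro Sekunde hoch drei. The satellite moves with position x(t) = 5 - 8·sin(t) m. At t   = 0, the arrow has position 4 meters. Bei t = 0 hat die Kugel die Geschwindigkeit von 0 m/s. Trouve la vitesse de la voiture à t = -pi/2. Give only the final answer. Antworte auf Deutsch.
Bei t = -pi/2, v = 0.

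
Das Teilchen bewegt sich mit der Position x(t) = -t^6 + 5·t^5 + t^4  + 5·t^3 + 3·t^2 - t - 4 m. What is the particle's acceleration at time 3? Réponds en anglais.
Starting from position x(t) = -t^6 + 5·t^5 + t^4 + 5·t^3 + 3·t^2 - t - 4, we take 2 derivatives. Taking d/dt of x(t), we find v(t) = -6·t^5 + 25·t^4 + 4·t^3 + 15·t^2 + 6·t - 1. Differentiating velocity, we get acceleration: a(t) = -30·t^4 + 100·t^3 + 12·t^2 + 30·t + 6. We have acceleration a(t) = -30·t^4 + 100·t^3 + 12·t^2 + 30·t + 6. Substituting t = 3: a(3) = 474.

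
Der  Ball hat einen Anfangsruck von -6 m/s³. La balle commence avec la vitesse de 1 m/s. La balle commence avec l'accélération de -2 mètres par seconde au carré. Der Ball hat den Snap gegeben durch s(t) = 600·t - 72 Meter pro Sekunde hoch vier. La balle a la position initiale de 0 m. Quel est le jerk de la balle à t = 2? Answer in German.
Wir müssen das Integral unserer Gleichung für den Snap s(t) = 600·t - 72 1-mal finden. Das Integral von dem Snap, mit j(0) = -6, ergibt den Ruck: j(t) = 300·t^2 - 72·t - 6. Mit j(t) = 300·t^2 - 72·t - 6 und Einsetzen von t = 2, finden wir j = 1050.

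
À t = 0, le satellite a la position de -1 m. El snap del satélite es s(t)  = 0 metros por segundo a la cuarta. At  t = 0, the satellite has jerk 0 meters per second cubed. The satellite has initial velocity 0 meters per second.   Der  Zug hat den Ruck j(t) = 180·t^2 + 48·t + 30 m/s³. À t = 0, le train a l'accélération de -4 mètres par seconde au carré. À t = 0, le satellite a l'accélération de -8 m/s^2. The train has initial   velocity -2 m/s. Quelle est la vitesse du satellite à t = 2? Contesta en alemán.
Ausgehend von dem Snap s(t) = 0, nehmen wir 3 Stammfunktionen. Das Integral von dem Snap, mit j(0) = 0, ergibt den Ruck: j(t) = 0. Mit ∫j(t)dt und Anwendung von a(0) = -8, finden wir a(t) = -8. Das Integral von der Beschleunigung, mit v(0) = 0, ergibt die Geschwindigkeit: v(t) = -8·t. Mit v(t) = -8·t und Einsetzen von t = 2, finden wir v = -16.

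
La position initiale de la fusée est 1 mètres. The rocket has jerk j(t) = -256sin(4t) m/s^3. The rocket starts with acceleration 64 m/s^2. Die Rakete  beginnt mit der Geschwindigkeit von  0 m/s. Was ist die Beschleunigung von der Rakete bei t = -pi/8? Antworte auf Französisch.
Nous devons intégrer notre équation du jerk j(t) = -256·sin(4·t) 1 fois. En intégrant le jerk et en utilisant la condition initiale a(0) = 64, nous obtenons a(t) = 64·cos(4·t). En utilisant a(t) = 64·cos(4·t) et en substituant t = -pi/8, nous trouvons a = 0.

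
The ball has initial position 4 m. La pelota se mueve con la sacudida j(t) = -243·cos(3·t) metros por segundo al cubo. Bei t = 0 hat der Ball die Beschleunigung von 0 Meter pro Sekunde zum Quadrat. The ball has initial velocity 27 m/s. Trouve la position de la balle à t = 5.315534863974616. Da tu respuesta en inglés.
We need to integrate our jerk equation j(t) = -243·cos(3·t) 3 times. Integrating jerk and using the initial condition a(0) = 0, we get a(t) = -81·sin(3·t). Finding the antiderivative of a(t) and using v(0) = 27: v(t) = 27·cos(3·t). Finding the antiderivative of v(t) and using x(0) = 4: x(t) = 9·sin(3·t) + 4. Using x(t) = 9·sin(3·t) + 4 and substituting t = 5.315534863974616, we find x = 1.87255593566591.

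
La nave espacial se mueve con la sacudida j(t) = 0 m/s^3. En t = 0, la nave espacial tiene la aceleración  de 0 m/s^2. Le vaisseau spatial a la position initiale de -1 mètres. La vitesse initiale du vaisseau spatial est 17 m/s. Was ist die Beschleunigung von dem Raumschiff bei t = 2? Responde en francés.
Nous devons trouver l'intégrale de notre équation du jerk j(t) = 0 1 fois. La primitive du jerk est l'accélération. En utilisant a(0) = 0, nous obtenons a(t) = 0. De l'équation de l'accélération a(t) = 0, nous substituons t = 2 pour obtenir a = 0.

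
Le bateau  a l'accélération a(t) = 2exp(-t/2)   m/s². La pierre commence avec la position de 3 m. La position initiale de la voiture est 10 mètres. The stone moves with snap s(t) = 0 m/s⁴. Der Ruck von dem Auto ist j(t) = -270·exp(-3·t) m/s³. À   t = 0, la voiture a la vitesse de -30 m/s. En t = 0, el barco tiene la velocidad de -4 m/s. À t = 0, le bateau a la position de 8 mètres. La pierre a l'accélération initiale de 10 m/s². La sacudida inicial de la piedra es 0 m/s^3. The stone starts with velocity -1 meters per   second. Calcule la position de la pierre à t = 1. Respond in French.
Nous devons trouver la primitive de notre équation du snap s(t) = 0 4 fois. L'intégrale du snap, avec j(0) = 0, donne le jerk: j(t) = 0. L'intégrale du jerk, avec a(0) = 10, donne l'accélération: a(t) = 10. L'intégrale de l'accélération est la vitesse. En utilisant v(0) = -1, nous obtenons v(t) = 10·t - 1. La primitive de la vitesse est la position. En utilisant x(0) = 3, nous obtenons x(t) = 5·t^2 - t + 3. De l'équation de la position x(t) = 5·t^2 - t + 3, nous substituons t = 1 pour obtenir x = 7.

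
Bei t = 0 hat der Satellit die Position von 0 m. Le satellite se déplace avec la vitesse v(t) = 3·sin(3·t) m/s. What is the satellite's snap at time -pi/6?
Starting from velocity v(t) = 3·sin(3·t), we take 3 derivatives. The derivative of velocity gives acceleration: a(t) = 9·cos(3·t). Differentiating acceleration, we get jerk: j(t) = -27·sin(3·t). Taking d/dt of j(t), we find s(t) = -81·cos(3·t). From the given snap equation s(t) = -81·cos(3·t), we substitute t = -pi/6 to get s = 0.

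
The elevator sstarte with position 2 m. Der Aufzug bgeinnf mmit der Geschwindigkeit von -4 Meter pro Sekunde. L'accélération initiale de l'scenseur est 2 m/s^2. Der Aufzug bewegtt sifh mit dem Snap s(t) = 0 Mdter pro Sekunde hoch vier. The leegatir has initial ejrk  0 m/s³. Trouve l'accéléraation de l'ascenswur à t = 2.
Nous devons trouver l'intégrale de notre équation du snap s(t) = 0 2 fois. La primitive du snap est le jerk. En utilisant j(0) = 0, nous obtenons j(t) = 0. La primitive du jerk, avec a(0) = 2, donne l'accélération: a(t) = 2. De l'équation de l'accélération a(t) = 2, nous substituons t = 2 pour obtenir a = 2.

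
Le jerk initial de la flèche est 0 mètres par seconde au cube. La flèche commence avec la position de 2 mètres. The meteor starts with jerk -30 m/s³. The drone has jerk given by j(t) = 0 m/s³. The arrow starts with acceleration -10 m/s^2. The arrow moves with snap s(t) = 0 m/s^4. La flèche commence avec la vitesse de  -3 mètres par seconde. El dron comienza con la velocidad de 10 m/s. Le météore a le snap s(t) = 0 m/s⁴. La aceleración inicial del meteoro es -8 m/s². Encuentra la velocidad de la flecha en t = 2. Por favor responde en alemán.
Wir müssen das Integral unserer Gleichung für den Snap s(t) = 0 3-mal finden. Die Stammfunktion von dem Snap ist der Ruck. Mit j(0) = 0 erhalten wir j(t) = 0. Das Integral von dem Ruck, mit a(0) = -10, ergibt die Beschleunigung: a(t) = -10. Die Stammfunktion von der Beschleunigung, mit v(0) = -3, ergibt die Geschwindigkeit: v(t) = -10·t - 3. Wir haben die Geschwindigkeit v(t) = -10·t - 3. Durch Einsetzen von t = 2: v(2) = -23.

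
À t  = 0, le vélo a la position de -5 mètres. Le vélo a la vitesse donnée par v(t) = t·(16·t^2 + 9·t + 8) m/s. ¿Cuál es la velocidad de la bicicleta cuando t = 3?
De la ecuación de la velocidad v(t) = t·(16·t^2 + 9·t + 8), sustituimos t = 3 para obtener v = 537.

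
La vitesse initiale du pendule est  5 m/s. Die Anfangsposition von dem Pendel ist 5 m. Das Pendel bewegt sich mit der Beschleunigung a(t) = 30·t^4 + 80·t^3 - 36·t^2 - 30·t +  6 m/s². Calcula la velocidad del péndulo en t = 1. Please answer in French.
Nous devons trouver la primitive de notre équation de l'accélération a(t) = 30·t^4 + 80·t^3 - 36·t^2 - 30·t + 6 1 fois. La primitive de l'accélération, avec v(0) = 5, donne la vitesse: v(t) = 6·t^5 + 20·t^4 - 12·t^3 - 15·t^2 + 6·t + 5. En utilisant v(t) = 6·t^5 + 20·t^4 - 12·t^3 - 15·t^2 + 6·t + 5 et en substituant t = 1, nous trouvons v = 10.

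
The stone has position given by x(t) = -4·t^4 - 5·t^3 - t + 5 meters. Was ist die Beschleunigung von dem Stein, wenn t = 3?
Ausgehend von der Position x(t) = -4·t^4 - 5·t^3 - t + 5, nehmen wir 2 Ableitungen. Durch Ableiten von der Position erhalten wir die Geschwindigkeit: v(t) = -16·t^3 - 15·t^2 - 1. Mit d/dt von v(t) finden wir a(t) = -48·t^2 - 30·t. Aus der Gleichung für die Beschleunigung a(t) = -48·t^2 - 30·t, setzen wir t = 3 ein und erhalten a = -522.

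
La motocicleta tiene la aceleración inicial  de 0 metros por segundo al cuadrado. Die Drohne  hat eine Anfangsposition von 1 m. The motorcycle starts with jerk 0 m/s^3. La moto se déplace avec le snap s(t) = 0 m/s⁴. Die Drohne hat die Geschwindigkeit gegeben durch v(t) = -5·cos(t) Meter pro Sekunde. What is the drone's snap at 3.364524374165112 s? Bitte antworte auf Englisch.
To solve this, we need to take 3 derivatives of our velocity equation v(t) = -5·cos(t). Differentiating velocity, we get acceleration: a(t) = 5·sin(t). The derivative of acceleration gives jerk: j(t) = 5·cos(t). Differentiating jerk, we get snap: s(t) = -5·sin(t). From the given snap equation s(t) = -5·sin(t), we substitute t = 3.364524374165112 to get s = 1.10544869887230.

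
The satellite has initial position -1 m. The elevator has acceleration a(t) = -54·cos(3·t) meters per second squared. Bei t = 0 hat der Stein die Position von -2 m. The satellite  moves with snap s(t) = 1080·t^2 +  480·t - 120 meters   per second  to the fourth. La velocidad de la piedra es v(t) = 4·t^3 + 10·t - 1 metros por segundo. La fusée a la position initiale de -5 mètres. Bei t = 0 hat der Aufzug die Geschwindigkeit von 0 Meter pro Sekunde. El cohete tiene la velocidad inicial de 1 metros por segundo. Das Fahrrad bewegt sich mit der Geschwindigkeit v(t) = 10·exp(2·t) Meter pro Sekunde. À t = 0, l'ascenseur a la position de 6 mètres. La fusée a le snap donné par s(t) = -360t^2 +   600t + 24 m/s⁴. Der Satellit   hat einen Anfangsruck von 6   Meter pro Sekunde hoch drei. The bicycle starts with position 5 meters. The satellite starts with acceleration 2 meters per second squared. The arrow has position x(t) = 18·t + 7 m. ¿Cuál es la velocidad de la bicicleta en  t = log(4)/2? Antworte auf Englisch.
From the given velocity equation v(t) = 10·exp(2·t), we substitute t = log(4)/2 to get v = 40.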